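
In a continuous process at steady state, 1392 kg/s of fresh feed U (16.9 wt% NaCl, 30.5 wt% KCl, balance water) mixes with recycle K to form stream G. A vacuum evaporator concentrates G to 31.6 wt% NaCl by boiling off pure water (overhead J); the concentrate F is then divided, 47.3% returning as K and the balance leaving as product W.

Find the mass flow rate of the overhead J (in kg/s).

Overall NaCl balance (none leaves overhead): NaCl in fresh feed = NaCl in product, i.e. 1392×0.169 = (1−0.473)·F·0.316.
F = 235.25/(0.316×0.527) = 1412.6 kg/s.
Recycle K = 0.473×1412.6 = 668.17 kg/s.
Combined feed G = 1392 + 668.17 = 2060.2 kg/s.
Overhead J = G − F = 2060.2 − 1412.6 = 647.54 kg/s.

647.5 kg/s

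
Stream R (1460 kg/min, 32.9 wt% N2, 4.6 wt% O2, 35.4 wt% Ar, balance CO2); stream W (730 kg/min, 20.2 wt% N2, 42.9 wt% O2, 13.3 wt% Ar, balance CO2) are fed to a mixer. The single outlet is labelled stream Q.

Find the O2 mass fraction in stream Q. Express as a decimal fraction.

Total flow out = 1460 + 730 = 2190 kg/min.
O2 in = 1460×0.046 + 730×0.429 = 380.33 kg/min.
O2 mass fraction in Q = 380.33/2190 = 0.174.

0.174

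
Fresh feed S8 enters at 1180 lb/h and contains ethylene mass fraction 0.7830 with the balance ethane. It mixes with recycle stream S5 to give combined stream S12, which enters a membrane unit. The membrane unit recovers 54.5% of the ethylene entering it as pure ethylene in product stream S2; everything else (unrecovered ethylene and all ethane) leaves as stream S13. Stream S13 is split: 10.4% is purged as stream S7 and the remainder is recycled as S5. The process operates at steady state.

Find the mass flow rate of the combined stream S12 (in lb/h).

ethane enters only via S8 and leaves only via the purge: 1180×0.217 = 0.104×(ethane in S13), and the membrane unit passes all ethane, so ethane in S12 = ethane in S13 = 2462.1 lb/h.
ethylene in S12: m_A = 1180×0.783 + (1−0.104)·(1−0.545)·m_A, so m_A = 923.94/0.5923 = 1559.9 lb/h.
S12 = 1559.9 + 2462.1 = 4022 lb/h.

4022 lb/h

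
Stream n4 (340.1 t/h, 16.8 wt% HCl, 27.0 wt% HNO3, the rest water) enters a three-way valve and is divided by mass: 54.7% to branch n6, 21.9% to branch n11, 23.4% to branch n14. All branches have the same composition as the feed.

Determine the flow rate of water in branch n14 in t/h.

44.73 t/h

Branch n14 total = 0.234×340.1 = 79.583 t/h.
water in n14 = 0.562×79.583 = 44.726 t/h.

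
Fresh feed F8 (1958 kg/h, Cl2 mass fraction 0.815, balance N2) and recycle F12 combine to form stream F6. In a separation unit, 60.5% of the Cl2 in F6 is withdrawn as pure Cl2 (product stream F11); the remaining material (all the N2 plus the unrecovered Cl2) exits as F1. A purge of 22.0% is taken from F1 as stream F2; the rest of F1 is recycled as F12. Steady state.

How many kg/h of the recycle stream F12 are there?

N2 enters only via F8 and leaves only via the purge: 1958×0.185 = 0.220×(N2 in F1), and the separation unit passes all N2, so N2 in F6 = N2 in F1 = 1646.5 kg/h.
Cl2 in F6: m_A = 1958×0.815 + (1−0.220)·(1−0.605)·m_A, so m_A = 1595.8/0.6919 = 2306.4 kg/h.
F1 = (1−0.605)×2306.4 + 1646.5 = 2557.5 kg/h.
Recycle F12 = (1−0.220)×2557.5 = 1994.9 kg/h.

1995 kg/h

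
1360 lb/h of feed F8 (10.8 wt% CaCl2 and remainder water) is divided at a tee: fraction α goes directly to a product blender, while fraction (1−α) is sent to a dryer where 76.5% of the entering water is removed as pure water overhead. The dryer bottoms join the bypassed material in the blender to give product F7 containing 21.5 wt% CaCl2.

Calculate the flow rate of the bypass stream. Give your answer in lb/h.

All 1360×0.108 = 146.88 lb/h of CaCl2 reaches F7, so F7 = 146.88/0.215 = 683.16 lb/h and vapour = 676.84 lb/h.
The evaporator receives (1−α)·1360 of feed at 0.892 water and removes 0.765 of that water:
0.765×0.892×(1−α)×1360 = 676.84
(1−α) = 676.84/928.04 = 0.7293;  α = 0.2707.
Bypass flow = 0.2707×1360 = 368.12 lb/h.

368.1 lb/h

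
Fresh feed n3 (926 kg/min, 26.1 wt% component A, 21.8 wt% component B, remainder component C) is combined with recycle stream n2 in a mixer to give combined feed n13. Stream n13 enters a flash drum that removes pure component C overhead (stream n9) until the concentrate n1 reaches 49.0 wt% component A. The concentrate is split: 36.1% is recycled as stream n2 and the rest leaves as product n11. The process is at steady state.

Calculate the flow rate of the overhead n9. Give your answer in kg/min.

Overall component A balance (none leaves overhead): component A in fresh feed = component A in product, i.e. 926×0.261 = (1−0.361)·n1·0.490.
n1 = 241.69/(0.490×0.639) = 771.89 kg/min.
Recycle n2 = 0.361×771.89 = 278.65 kg/min.
Combined feed n13 = 926 + 278.65 = 1204.7 kg/min.
Overhead n9 = n13 − n1 = 1204.7 − 771.89 = 432.76 kg/min.

432.8 kg/min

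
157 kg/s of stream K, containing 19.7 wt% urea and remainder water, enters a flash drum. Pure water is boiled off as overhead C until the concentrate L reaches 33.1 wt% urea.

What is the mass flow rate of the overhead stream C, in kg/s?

urea is conserved: 157×0.197 = 30.929 kg/s all reports to the concentrate.
Concentrate = 30.929/(target fraction) = 93.441 kg/s.
Overhead = 157 − 93.441 = 63.559 kg/s.

63.56 kg/s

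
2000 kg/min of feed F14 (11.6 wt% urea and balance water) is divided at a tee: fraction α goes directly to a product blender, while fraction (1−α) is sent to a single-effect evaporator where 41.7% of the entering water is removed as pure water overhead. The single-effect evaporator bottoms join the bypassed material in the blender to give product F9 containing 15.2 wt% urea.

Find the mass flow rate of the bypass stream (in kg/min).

715 kg/min

All 2000×0.116 = 232 kg/min of urea reaches F9, so F9 = 232/0.152 = 1526.3 kg/min and vapour = 473.68 kg/min.
The evaporator receives (1−α)·2000 of feed at 0.884 water and removes 0.417 of that water:
0.417×0.884×(1−α)×2000 = 473.68
(1−α) = 473.68/737.26 = 0.6425;  α = 0.3575.
Bypass flow = 0.3575×2000 = 715.01 kg/min.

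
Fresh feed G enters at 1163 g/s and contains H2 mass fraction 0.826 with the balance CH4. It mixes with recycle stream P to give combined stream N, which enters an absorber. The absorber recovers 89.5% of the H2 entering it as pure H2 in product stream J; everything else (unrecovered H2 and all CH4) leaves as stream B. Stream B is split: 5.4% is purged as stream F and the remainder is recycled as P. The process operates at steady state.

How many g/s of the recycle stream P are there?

3651 g/s

CH4 enters only via G and leaves only via the purge: 1163×0.174 = 0.054×(CH4 in B), and the absorber passes all CH4, so CH4 in N = CH4 in B = 3747.4 g/s.
H2 in N: m_A = 1163×0.826 + (1−0.054)·(1−0.895)·m_A, so m_A = 960.64/0.9007 = 1066.6 g/s.
B = (1−0.895)×1066.6 + 3747.4 = 3859.4 g/s.
Recycle P = (1−0.054)×3859.4 = 3651 g/s.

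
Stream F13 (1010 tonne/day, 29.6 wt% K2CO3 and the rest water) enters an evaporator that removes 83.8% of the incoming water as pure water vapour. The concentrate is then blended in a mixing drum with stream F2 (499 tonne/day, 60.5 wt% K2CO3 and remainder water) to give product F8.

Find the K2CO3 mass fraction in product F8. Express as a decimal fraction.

0.658

Vapour removed = 0.838×0.704×1010 = 595.85 tonne/day; concentrate = 414.15 tonne/day.
K2CO3 reaching the mixer = 298.96 (from concentrate) + 499×0.605 = 600.86 tonne/day.
Product flow = 414.15 + 499 = 913.15 tonne/day; K2CO3 fraction = 0.658.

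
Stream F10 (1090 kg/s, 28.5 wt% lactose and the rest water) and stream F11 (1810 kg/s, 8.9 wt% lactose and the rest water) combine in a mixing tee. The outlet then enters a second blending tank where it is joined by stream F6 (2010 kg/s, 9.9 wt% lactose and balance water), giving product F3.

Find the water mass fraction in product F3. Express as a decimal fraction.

0.863

Overall, product flow = 4910 kg/s.
water in = 1090×0.715 + 1810×0.911 + 2010×0.901 = 4239.3 kg/s.
water fraction in F3 = 0.863.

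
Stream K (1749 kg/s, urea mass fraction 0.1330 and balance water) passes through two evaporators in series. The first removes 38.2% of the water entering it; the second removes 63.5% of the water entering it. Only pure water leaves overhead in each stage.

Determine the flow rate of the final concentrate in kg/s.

574.7 kg/s

water in feed = 1749×0.867 = 1516.4 kg/s.
After stage 1: water left = (1−0.382)×1516.4 = 937.12; stream total = 1169.7 kg/s.
After stage 2: water left = (1−0.635)×937.12 = 342.05; final concentrate = 574.67 kg/s.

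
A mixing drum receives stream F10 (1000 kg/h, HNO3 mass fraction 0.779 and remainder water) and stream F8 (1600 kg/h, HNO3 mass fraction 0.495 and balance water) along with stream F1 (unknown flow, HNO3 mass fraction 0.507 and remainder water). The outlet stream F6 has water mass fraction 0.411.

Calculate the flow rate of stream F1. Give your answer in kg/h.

Let F1 be the unknown flow. Total out = 2600 + F1.
water balance: 1029 + 0.493·F1 = 0.411·(2600 + F1)
(0.493 − 0.411)·F1 = 0.411×2600 − 1029 = 39.6
F1 = 39.6 / 0.082 = 482.93 kg/h

482.9 kg/h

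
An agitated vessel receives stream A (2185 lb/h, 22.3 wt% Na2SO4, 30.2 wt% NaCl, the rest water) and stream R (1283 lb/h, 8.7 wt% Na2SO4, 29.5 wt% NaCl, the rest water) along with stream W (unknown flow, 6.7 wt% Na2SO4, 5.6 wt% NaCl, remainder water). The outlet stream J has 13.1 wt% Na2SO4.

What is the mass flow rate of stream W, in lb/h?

Let W be the unknown flow. Total out = 3468 + W.
Na2SO4 balance: 598.88 + 0.067·W = 0.131·(3468 + W)
(0.067 − 0.131)·W = 0.131×3468 − 598.88 = -144.57
W = -144.57 / -0.064 = 2258.9 lb/h

2259 lb/h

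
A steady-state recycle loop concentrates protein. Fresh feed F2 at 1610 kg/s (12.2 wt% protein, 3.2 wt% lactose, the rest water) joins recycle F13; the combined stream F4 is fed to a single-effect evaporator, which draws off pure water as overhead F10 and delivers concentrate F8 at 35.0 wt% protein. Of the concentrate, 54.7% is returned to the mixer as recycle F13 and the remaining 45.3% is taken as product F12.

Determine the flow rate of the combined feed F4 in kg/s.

Overall protein balance (none leaves overhead): protein in fresh feed = protein in product, i.e. 1610×0.122 = (1−0.547)·F8·0.350.
F8 = 196.42/(0.350×0.453) = 1238.9 kg/s.
Recycle F13 = 0.547×1238.9 = 677.65 kg/s.
Combined feed F4 = 1610 + 677.65 = 2287.7 kg/s.

2288 kg/s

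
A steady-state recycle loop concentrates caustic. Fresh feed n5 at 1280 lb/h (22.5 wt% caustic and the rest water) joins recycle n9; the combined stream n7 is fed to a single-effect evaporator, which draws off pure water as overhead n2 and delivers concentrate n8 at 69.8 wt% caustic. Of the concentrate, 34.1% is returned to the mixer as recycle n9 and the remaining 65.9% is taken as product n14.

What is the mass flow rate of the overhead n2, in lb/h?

Overall caustic balance (none leaves overhead): caustic in fresh feed = caustic in product, i.e. 1280×0.225 = (1−0.341)·n8·0.698.
n8 = 288/(0.698×0.659) = 626.11 lb/h.
Recycle n9 = 0.341×626.11 = 213.5 lb/h.
Combined feed n7 = 1280 + 213.5 = 1493.5 lb/h.
Overhead n2 = n7 − n8 = 1493.5 − 626.11 = 867.39 lb/h.

867.4 lb/h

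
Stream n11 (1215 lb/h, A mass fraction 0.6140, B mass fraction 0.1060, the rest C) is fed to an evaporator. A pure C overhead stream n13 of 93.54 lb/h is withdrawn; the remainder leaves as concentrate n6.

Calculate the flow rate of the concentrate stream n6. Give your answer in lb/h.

1121 lb/h

Concentrate = 1215 − 93.54 = 1121.5 lb/h.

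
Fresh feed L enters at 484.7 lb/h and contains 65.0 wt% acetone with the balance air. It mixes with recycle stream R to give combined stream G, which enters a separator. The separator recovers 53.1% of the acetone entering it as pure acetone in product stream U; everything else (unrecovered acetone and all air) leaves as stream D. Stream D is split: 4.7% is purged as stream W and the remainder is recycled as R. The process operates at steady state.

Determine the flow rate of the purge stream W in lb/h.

182.2 lb/h

air enters only via L and leaves only via the purge: 484.7×0.350 = 0.047×(air in D), and the separator passes all air, so air in G = air in D = 3609.5 lb/h.
acetone in G: m_A = 484.7×0.650 + (1−0.047)·(1−0.531)·m_A, so m_A = 315.06/0.5530 = 569.68 lb/h.
D = (1−0.531)×569.68 + 3609.5 = 3876.6 lb/h.
Purge W = 0.047×3876.6 = 182.2 lb/h.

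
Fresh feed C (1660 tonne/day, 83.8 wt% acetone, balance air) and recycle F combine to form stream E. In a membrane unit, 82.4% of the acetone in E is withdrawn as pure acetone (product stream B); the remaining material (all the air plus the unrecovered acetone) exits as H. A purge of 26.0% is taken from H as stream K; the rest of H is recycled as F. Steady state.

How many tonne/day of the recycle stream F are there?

air enters only via C and leaves only via the purge: 1660×0.162 = 0.260×(air in H), and the membrane unit passes all air, so air in E = air in H = 1034.3 tonne/day.
acetone in E: m_A = 1660×0.838 + (1−0.260)·(1−0.824)·m_A, so m_A = 1391.1/0.8698 = 1599.4 tonne/day.
H = (1−0.824)×1599.4 + 1034.3 = 1315.8 tonne/day.
Recycle F = (1−0.260)×1315.8 = 973.69 tonne/day.

973.7 tonne/day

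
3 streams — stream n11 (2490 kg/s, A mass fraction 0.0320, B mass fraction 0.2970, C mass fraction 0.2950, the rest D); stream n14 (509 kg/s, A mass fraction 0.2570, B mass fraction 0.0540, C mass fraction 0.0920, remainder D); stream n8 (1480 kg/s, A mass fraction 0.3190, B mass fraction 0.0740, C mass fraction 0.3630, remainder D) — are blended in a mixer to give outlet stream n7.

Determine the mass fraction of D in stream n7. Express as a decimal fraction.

0.3575

Total flow out = 2490 + 509 + 1480 = 4479 kg/s.
D in = 2490×0.376 + 509×0.597 + 1480×0.244 = 1601.2 kg/s.
D mass fraction in n7 = 1601.2/4479 = 0.3575.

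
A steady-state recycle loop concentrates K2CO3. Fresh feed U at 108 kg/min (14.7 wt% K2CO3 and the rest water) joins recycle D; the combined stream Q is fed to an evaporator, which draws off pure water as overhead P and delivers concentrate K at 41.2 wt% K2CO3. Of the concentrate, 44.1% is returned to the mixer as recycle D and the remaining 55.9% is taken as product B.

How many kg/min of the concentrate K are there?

Overall K2CO3 balance (none leaves overhead): K2CO3 in fresh feed = K2CO3 in product, i.e. 108×0.147 = (1−0.441)·K·0.412.
K = 15.876/(0.412×0.559) = 68.934 kg/min.

68.93 kg/min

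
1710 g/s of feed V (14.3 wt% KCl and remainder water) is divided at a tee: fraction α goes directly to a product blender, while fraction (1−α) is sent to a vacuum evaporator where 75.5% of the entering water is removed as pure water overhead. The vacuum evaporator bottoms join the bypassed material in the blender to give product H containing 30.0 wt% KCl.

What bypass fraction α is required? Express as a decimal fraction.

0.191

All 1710×0.143 = 244.53 g/s of KCl reaches H, so H = 244.53/0.300 = 815.1 g/s and vapour = 894.9 g/s.
The evaporator receives (1−α)·1710 of feed at 0.857 water and removes 0.755 of that water:
0.755×0.857×(1−α)×1710 = 894.9
(1−α) = 894.9/1106.4 = 0.8088;  α = 0.1912.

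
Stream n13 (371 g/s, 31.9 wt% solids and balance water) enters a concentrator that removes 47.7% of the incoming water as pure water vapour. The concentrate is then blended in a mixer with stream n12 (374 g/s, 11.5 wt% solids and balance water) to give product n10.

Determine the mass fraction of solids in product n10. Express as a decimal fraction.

0.258

Vapour removed = 0.477×0.681×371 = 120.51 g/s; concentrate = 250.49 g/s.
solids reaching the mixer = 118.35 (from concentrate) + 374×0.115 = 161.36 g/s.
Product flow = 250.49 + 374 = 624.49 g/s; solids fraction = 0.258.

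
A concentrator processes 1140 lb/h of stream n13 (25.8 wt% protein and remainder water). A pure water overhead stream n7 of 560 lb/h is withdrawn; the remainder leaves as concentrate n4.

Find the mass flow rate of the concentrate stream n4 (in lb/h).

580 lb/h

Concentrate = 1140 − 560 = 580 lb/h.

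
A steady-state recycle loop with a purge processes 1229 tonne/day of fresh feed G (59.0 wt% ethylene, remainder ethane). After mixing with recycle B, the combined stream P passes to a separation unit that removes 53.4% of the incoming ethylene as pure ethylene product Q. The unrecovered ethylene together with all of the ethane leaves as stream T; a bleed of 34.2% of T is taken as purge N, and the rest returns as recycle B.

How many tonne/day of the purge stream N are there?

ethane enters only via G and leaves only via the purge: 1229×0.410 = 0.342×(ethane in T), and the separation unit passes all ethane, so ethane in P = ethane in T = 1473.4 tonne/day.
ethylene in P: m_A = 1229×0.590 + (1−0.342)·(1−0.534)·m_A, so m_A = 725.11/0.6934 = 1045.8 tonne/day.
T = (1−0.534)×1045.8 + 1473.4 = 1960.7 tonne/day.
Purge N = 0.342×1960.7 = 670.56 tonne/day.

670.6 tonne/day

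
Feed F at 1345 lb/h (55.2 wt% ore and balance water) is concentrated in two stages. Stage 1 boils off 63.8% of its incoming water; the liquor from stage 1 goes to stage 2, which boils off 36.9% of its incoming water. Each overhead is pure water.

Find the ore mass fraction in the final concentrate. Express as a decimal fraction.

water in feed = 1345×0.448 = 602.56 lb/h.
After stage 1: water left = (1−0.638)×602.56 = 218.13; stream total = 960.57 lb/h.
After stage 2: water left = (1−0.369)×218.13 = 137.64; final concentrate = 880.08 lb/h.
ore fraction = 742.44/880.08 = 0.844.

0.844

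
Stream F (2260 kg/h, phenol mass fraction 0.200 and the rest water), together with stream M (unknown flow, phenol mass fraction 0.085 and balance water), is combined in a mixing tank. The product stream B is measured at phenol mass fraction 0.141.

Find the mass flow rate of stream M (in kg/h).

2381 kg/h

Let M be the unknown flow. Total out = 2260 + M.
phenol balance: 452 + 0.085·M = 0.141·(2260 + M)
(0.085 − 0.141)·M = 0.141×2260 − 452 = -133.34
M = -133.34 / -0.056 = 2381.1 kg/h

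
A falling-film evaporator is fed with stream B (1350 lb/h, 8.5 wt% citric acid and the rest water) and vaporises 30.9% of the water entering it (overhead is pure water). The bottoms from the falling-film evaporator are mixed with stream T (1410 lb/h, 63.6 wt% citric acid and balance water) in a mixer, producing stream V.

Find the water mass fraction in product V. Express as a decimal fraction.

Vapour removed = 0.309×0.915×1350 = 381.69 lb/h; concentrate = 968.31 lb/h.
water reaching the mixer = 853.56 (from concentrate) + 1410×0.364 = 1366.8 lb/h.
Product flow = 968.31 + 1410 = 2378.3 lb/h; water fraction = 0.575.

0.575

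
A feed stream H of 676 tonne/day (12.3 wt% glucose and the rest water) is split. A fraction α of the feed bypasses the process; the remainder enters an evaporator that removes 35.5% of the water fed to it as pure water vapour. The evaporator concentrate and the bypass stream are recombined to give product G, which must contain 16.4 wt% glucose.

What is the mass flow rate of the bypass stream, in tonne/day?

133.2 tonne/day

All 676×0.123 = 83.148 tonne/day of glucose reaches G, so G = 83.148/0.164 = 507 tonne/day and vapour = 169 tonne/day.
The evaporator receives (1−α)·676 of feed at 0.877 water and removes 0.355 of that water:
0.355×0.877×(1−α)×676 = 169
(1−α) = 169/210.46 = 0.8030;  α = 0.1970.
Bypass flow = 0.1970×676 = 133.18 tonne/day.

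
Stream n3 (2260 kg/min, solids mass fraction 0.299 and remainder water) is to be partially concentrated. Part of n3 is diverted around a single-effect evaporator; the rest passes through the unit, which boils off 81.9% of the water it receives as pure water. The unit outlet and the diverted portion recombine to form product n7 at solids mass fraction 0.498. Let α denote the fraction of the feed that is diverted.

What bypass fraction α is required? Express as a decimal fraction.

All 2260×0.299 = 675.74 kg/min of solids reaches n7, so n7 = 675.74/0.498 = 1356.9 kg/min and vapour = 903.09 kg/min.
The evaporator receives (1−α)·2260 of feed at 0.701 water and removes 0.819 of that water:
0.819×0.701×(1−α)×2260 = 903.09
(1−α) = 903.09/1297.5 = 0.6960;  α = 0.3040.

0.304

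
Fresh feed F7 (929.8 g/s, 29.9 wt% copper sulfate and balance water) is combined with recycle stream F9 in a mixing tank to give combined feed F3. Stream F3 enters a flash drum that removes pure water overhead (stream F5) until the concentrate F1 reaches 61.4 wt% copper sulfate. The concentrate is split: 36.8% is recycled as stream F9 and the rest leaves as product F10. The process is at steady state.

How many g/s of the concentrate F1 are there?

Overall copper sulfate balance (none leaves overhead): copper sulfate in fresh feed = copper sulfate in product, i.e. 929.8×0.299 = (1−0.368)·F1·0.614.
F1 = 278.01/(0.614×0.632) = 716.43 g/s.

716.4 g/s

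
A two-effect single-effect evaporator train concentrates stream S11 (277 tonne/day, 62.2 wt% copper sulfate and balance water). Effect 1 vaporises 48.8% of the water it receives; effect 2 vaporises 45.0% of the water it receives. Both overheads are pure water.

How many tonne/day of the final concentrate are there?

water in feed = 277×0.378 = 104.71 tonne/day.
After stage 1: water left = (1−0.488)×104.71 = 53.609; stream total = 225.9 tonne/day.
After stage 2: water left = (1−0.450)×53.609 = 29.485; final concentrate = 201.78 tonne/day.

201.8 tonne/day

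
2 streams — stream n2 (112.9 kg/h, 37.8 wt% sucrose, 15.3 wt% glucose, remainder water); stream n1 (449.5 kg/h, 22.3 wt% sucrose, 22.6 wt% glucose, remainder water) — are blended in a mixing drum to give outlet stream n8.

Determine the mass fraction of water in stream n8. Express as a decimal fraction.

0.5345

Total flow out = 112.9 + 449.5 = 562.4 kg/h.
water in = 112.9×0.469 + 449.5×0.551 = 300.62 kg/h.
water mass fraction in n8 = 300.62/562.4 = 0.5345.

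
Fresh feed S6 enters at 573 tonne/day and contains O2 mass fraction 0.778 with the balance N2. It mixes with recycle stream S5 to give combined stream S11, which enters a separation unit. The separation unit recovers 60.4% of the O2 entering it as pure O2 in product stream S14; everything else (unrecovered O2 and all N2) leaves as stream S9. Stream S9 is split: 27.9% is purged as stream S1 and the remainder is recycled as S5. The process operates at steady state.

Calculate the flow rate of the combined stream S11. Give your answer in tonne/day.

N2 enters only via S6 and leaves only via the purge: 573×0.222 = 0.279×(N2 in S9), and the separation unit passes all N2, so N2 in S11 = N2 in S9 = 455.94 tonne/day.
O2 in S11: m_A = 573×0.778 + (1−0.279)·(1−0.604)·m_A, so m_A = 445.79/0.7145 = 623.94 tonne/day.
S11 = 623.94 + 455.94 = 1079.9 tonne/day.

1080 tonne/day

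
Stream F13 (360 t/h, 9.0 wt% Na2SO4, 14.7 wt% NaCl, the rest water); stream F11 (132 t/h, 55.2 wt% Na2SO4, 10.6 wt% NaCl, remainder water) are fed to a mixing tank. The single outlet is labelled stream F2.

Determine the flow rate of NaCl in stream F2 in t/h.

NaCl out = NaCl in = 360×0.147 + 132×0.106 = 66.912 t/h.

66.91 t/h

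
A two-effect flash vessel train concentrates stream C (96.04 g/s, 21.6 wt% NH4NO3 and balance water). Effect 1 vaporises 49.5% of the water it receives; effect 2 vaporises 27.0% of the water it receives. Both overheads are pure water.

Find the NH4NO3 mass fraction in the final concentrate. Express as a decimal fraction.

water in feed = 96.04×0.784 = 75.295 g/s.
After stage 1: water left = (1−0.495)×75.295 = 38.024; stream total = 58.769 g/s.
After stage 2: water left = (1−0.270)×38.024 = 27.758; final concentrate = 48.502 g/s.
NH4NO3 fraction = 20.745/48.502 = 0.4277.

0.4277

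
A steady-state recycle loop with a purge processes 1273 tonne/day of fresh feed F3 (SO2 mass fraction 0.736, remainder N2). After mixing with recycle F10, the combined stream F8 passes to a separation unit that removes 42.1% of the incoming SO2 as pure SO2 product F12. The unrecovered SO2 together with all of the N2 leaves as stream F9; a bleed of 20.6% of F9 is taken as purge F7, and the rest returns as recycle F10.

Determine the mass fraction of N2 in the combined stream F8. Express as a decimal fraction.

N2 enters only via F3 and leaves only via the purge: 1273×0.264 = 0.206×(N2 in F9), and the separation unit passes all N2, so N2 in F8 = N2 in F9 = 1631.4 tonne/day.
SO2 in F8: m_A = 1273×0.736 + (1−0.206)·(1−0.421)·m_A, so m_A = 936.93/0.5403 = 1734.2 tonne/day.
F8 = 1734.2 + 1631.4 = 3365.6 tonne/day.
N2 fraction in F8 = 1631.4/3365.6 = 0.485.

0.485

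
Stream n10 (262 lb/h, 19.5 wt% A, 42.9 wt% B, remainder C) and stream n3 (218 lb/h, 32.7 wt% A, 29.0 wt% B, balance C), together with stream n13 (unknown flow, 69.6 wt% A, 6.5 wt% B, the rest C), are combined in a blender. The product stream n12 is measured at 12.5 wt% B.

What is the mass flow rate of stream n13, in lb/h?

1927 lb/h

Let n13 be the unknown flow. Total out = 480 + n13.
B balance: 175.62 + 0.065·n13 = 0.125·(480 + n13)
(0.065 − 0.125)·n13 = 0.125×480 − 175.62 = -115.62
n13 = -115.62 / -0.060 = 1927 lb/h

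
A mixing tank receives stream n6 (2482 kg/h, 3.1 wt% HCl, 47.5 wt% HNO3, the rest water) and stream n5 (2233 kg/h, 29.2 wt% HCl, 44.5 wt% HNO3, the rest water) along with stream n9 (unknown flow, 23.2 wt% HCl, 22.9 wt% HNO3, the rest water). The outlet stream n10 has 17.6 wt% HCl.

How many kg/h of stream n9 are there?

Let n9 be the unknown flow. Total out = 4715 + n9.
HCl balance: 728.98 + 0.232·n9 = 0.176·(4715 + n9)
(0.232 − 0.176)·n9 = 0.176×4715 − 728.98 = 100.86
n9 = 100.86 / 0.056 = 1801.1 kg/h

1801 kg/h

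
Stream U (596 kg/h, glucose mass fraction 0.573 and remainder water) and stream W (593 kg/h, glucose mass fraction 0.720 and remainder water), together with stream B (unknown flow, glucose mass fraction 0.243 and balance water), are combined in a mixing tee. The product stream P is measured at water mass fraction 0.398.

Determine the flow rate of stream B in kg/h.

146.8 kg/h

Let B be the unknown flow. Total out = 1189 + B.
water balance: 420.53 + 0.757·B = 0.398·(1189 + B)
(0.757 − 0.398)·B = 0.398×1189 − 420.53 = 52.69
B = 52.69 / 0.359 = 146.77 kg/h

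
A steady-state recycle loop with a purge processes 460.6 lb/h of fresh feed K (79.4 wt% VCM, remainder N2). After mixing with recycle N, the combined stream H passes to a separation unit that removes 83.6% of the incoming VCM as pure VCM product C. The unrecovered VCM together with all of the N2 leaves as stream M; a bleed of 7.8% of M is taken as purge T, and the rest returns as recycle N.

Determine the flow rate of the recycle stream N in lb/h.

1187 lb/h

N2 enters only via K and leaves only via the purge: 460.6×0.206 = 0.078×(N2 in M), and the separation unit passes all N2, so N2 in H = N2 in M = 1216.5 lb/h.
VCM in H: m_A = 460.6×0.794 + (1−0.078)·(1−0.836)·m_A, so m_A = 365.72/0.8488 = 430.87 lb/h.
M = (1−0.836)×430.87 + 1216.5 = 1287.1 lb/h.
Recycle N = (1−0.078)×1287.1 = 1186.7 lb/h.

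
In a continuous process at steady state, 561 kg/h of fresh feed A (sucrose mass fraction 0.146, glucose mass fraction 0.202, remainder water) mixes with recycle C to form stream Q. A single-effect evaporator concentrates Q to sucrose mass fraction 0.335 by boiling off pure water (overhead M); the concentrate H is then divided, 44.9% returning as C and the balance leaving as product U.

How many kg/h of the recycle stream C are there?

Overall sucrose balance (none leaves overhead): sucrose in fresh feed = sucrose in product, i.e. 561×0.146 = (1−0.449)·H·0.335.
H = 81.906/(0.335×0.551) = 443.73 kg/h.
Recycle C = 0.449×443.73 = 199.24 kg/h.

199.2 kg/h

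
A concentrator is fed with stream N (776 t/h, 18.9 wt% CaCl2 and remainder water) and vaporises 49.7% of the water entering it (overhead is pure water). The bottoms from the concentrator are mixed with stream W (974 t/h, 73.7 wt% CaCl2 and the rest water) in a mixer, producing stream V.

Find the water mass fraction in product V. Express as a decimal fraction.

0.398

Vapour removed = 0.497×0.811×776 = 312.78 t/h; concentrate = 463.22 t/h.
water reaching the mixer = 316.56 (from concentrate) + 974×0.263 = 572.72 t/h.
Product flow = 463.22 + 974 = 1437.2 t/h; water fraction = 0.398.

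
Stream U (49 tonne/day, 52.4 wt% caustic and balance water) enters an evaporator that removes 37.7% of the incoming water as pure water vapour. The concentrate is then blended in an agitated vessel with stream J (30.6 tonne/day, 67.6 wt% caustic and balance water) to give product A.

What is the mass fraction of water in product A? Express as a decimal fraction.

0.3452

Vapour removed = 0.377×0.476×49 = 8.7931 tonne/day; concentrate = 40.207 tonne/day.
water reaching the mixer = 14.531 (from concentrate) + 30.6×0.324 = 24.445 tonne/day.
Product flow = 40.207 + 30.6 = 70.807 tonne/day; water fraction = 0.3452.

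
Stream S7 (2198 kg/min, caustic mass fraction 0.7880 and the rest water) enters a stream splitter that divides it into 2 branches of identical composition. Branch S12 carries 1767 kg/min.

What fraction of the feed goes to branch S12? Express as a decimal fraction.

0.804

Fraction to S12 = 1767/2198 = 0.8039.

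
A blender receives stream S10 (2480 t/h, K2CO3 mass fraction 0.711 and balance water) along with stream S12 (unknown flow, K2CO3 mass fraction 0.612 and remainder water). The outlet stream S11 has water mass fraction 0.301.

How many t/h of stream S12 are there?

Let S12 be the unknown flow. Total out = 2480 + S12.
water balance: 716.72 + 0.388·S12 = 0.301·(2480 + S12)
(0.388 − 0.301)·S12 = 0.301×2480 − 716.72 = 29.76
S12 = 29.76 / 0.087 = 342.07 t/h

342.1 t/h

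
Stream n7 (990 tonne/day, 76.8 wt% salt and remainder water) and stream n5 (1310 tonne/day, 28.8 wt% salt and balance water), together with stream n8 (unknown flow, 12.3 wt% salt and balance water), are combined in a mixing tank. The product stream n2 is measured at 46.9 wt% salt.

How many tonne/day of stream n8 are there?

Let n8 be the unknown flow. Total out = 2300 + n8.
salt balance: 1137.6 + 0.123·n8 = 0.469·(2300 + n8)
(0.123 − 0.469)·n8 = 0.469×2300 − 1137.6 = -58.9
n8 = -58.9 / -0.346 = 170.23 tonne/day

170.2 tonne/day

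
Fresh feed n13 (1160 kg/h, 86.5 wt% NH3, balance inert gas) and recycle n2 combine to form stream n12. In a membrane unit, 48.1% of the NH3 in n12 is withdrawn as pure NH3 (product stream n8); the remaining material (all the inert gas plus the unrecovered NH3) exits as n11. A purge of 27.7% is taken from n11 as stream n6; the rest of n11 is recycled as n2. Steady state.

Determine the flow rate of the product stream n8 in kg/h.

NH3 in n12: m_A = 1160×0.865 + (1−0.277)·(1−0.481)·m_A, so m_A = 1003.4/0.6248 = 1606 kg/h.
Product n8 = 0.481×1606 = 772.51 kg/h.

772.5 kg/h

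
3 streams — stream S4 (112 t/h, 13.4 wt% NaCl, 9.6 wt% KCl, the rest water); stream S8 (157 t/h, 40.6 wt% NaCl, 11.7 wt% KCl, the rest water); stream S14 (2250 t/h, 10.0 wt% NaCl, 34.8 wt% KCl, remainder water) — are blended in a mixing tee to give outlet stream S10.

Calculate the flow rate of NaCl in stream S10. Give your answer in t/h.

303.8 t/h

NaCl out = NaCl in = 112×0.134 + 157×0.406 + 2250×0.100 = 303.75 t/h.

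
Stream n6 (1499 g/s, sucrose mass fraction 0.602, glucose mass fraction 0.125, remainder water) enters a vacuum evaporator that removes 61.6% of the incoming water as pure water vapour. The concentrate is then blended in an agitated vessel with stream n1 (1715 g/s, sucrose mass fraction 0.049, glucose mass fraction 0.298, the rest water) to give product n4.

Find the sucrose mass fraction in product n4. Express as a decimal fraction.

Vapour removed = 0.616×0.273×1499 = 252.08 g/s; concentrate = 1246.9 g/s.
sucrose reaching the mixer = 902.4 (from concentrate) + 1715×0.049 = 986.43 g/s.
Product flow = 1246.9 + 1715 = 2961.9 g/s; sucrose fraction = 0.333.

0.333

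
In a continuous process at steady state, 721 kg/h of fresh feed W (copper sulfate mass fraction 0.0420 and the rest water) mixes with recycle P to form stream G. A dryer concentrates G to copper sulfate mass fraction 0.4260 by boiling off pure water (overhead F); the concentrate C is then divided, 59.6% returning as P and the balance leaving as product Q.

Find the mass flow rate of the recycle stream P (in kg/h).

Overall copper sulfate balance (none leaves overhead): copper sulfate in fresh feed = copper sulfate in product, i.e. 721×0.042 = (1−0.596)·C·0.426.
C = 30.282/(0.426×0.404) = 175.95 kg/h.
Recycle P = 0.596×175.95 = 104.87 kg/h.

104.9 kg/h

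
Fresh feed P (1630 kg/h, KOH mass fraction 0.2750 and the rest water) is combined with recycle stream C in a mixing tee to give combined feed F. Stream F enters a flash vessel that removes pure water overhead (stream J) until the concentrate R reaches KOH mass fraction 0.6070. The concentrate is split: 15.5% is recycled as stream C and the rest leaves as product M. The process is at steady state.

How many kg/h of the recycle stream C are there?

135.5 kg/h

Overall KOH balance (none leaves overhead): KOH in fresh feed = KOH in product, i.e. 1630×0.275 = (1−0.155)·R·0.607.
R = 448.25/(0.607×0.845) = 873.93 kg/h.
Recycle C = 0.155×873.93 = 135.46 kg/h.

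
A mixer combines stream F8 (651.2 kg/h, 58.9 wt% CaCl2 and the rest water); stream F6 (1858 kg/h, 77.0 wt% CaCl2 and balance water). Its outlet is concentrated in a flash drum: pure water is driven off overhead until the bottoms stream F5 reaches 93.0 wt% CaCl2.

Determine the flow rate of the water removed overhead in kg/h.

558.4 kg/h

CaCl2 entering = 651.2×0.589 + 1858×0.770 = 1814.2 kg/h.
All CaCl2 reports to F5, so F5 = 1814.2/0.930 = 1950.8 kg/h.
Total feed = 2509.2 kg/h; overhead = 2509.2 − 1950.8 = 558.43 kg/h.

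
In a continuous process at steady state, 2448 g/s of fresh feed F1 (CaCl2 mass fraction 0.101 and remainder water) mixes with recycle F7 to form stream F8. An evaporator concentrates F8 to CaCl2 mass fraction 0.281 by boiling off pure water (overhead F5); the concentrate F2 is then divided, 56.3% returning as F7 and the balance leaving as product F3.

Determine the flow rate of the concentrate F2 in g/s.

Overall CaCl2 balance (none leaves overhead): CaCl2 in fresh feed = CaCl2 in product, i.e. 2448×0.101 = (1−0.563)·F2·0.281.
F2 = 247.25/(0.281×0.437) = 2013.5 g/s.

2013 g/s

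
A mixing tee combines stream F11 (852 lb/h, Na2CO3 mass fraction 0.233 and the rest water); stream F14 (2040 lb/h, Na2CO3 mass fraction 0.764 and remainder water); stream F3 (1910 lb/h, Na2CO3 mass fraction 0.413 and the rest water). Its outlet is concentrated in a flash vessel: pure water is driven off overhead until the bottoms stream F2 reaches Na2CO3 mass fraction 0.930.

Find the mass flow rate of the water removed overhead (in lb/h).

2064 lb/h

Na2CO3 entering = 852×0.233 + 2040×0.764 + 1910×0.413 = 2545.9 lb/h.
All Na2CO3 reports to F2, so F2 = 2545.9/0.930 = 2737.5 lb/h.
Total feed = 4802 lb/h; overhead = 4802 − 2737.5 = 2064.5 lb/h.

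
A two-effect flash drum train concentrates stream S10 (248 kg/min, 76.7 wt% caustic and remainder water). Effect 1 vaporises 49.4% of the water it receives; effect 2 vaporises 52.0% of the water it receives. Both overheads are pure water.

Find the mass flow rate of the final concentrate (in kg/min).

water in feed = 248×0.233 = 57.784 kg/min.
After stage 1: water left = (1−0.494)×57.784 = 29.239; stream total = 219.45 kg/min.
After stage 2: water left = (1−0.520)×29.239 = 14.035; final concentrate = 204.25 kg/min.

204.3 kg/min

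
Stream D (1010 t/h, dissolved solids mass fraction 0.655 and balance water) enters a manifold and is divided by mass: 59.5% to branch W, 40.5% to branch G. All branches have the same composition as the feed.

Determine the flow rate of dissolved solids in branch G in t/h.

Branch G total = 0.405×1010 = 409.05 t/h.
dissolved solids in G = 0.655×409.05 = 267.93 t/h.

267.9 t/h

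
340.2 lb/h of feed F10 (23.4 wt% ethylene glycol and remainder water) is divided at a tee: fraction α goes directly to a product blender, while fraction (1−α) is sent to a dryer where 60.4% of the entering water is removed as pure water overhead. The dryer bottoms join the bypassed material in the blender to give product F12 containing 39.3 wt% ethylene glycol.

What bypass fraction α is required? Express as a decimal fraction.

All 340.2×0.234 = 79.607 lb/h of ethylene glycol reaches F12, so F12 = 79.607/0.393 = 202.56 lb/h and vapour = 137.64 lb/h.
The evaporator receives (1−α)·340.2 of feed at 0.766 water and removes 0.604 of that water:
0.604×0.766×(1−α)×340.2 = 137.64
(1−α) = 137.64/157.4 = 0.8745;  α = 0.1255.

0.126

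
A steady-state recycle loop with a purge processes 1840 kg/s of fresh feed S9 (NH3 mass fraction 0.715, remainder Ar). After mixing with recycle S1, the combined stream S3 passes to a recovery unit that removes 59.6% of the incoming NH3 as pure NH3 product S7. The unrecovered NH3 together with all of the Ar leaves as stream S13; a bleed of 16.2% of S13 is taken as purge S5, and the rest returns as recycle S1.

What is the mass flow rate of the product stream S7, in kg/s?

1185 kg/s

NH3 in S3: m_A = 1840×0.715 + (1−0.162)·(1−0.596)·m_A, so m_A = 1315.6/0.6614 = 1989 kg/s.
Product S7 = 0.596×1989 = 1185.4 kg/s.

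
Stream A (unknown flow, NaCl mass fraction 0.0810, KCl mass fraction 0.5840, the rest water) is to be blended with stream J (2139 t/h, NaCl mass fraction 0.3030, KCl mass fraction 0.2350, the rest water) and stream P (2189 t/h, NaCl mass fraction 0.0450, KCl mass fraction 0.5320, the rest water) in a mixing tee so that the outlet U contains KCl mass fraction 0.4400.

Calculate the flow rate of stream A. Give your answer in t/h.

Let A be the unknown flow. Total out = 4328 + A.
KCl balance: 1667.2 + 0.584·A = 0.440·(4328 + A)
(0.584 − 0.440)·A = 0.440×4328 − 1667.2 = 237.11
A = 237.11 / 0.144 = 1646.6 t/h

1647 t/h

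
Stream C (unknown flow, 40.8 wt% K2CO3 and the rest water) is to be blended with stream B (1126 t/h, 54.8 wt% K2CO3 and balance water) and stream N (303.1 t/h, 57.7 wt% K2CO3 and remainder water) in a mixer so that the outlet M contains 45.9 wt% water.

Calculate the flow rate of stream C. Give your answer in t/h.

141.3 t/h

Let C be the unknown flow. Total out = 1429.1 + C.
water balance: 637.16 + 0.592·C = 0.459·(1429.1 + C)
(0.592 − 0.459)·C = 0.459×1429.1 − 637.16 = 18.794
C = 18.794 / 0.133 = 141.31 t/h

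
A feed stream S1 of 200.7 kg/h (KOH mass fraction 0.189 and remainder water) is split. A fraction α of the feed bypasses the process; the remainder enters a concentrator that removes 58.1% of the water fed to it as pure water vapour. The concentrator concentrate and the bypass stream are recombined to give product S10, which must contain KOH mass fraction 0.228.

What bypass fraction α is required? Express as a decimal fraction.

All 200.7×0.189 = 37.932 kg/h of KOH reaches S10, so S10 = 37.932/0.228 = 166.37 kg/h and vapour = 34.33 kg/h.
The evaporator receives (1−α)·200.7 of feed at 0.811 water and removes 0.581 of that water:
0.581×0.811×(1−α)×200.7 = 34.33
(1−α) = 34.33/94.568 = 0.3630;  α = 0.6370.

0.637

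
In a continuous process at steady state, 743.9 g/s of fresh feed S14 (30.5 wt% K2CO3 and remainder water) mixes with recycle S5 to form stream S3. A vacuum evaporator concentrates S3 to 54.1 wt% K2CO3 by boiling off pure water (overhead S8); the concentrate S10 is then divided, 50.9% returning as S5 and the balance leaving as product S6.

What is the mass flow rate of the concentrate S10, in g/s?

Overall K2CO3 balance (none leaves overhead): K2CO3 in fresh feed = K2CO3 in product, i.e. 743.9×0.305 = (1−0.509)·S10·0.541.
S10 = 226.89/(0.541×0.491) = 854.15 g/s.

854.2 g/s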